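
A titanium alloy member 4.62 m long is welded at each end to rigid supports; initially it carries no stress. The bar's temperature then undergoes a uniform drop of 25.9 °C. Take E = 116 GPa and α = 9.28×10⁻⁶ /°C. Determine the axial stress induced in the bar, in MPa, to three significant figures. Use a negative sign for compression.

Free thermal expansion αLΔT = 9.28e-6 · 4620 · -25.9 = -1.11 mm.
The walls impose strain ε = −(-1.11)/4620 = 2.4035e-04; σ = Eε = 116000 · 2.4035e-04 = 27.88 MPa.

27.9 MPa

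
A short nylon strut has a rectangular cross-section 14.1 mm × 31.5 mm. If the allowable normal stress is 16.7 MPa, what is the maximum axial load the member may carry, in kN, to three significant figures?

7.42 kN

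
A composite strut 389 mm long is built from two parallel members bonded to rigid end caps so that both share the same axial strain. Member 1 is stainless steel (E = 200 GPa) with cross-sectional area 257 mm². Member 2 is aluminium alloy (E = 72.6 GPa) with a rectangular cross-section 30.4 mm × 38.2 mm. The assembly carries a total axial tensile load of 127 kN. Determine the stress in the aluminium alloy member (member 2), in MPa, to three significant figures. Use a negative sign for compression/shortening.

67.9 MPa

A_2 = 1161 mm².
Equal strain + equilibrium ⇒ each member carries load in proportion to AE: A₁E₁ = 51400000 N, A₂E₂ = 84310000 N, ΣAE = 135700000 N.
σ₂ = P·E₂/ΣAE = 127000·72600/135700000 = 67.94 MPa.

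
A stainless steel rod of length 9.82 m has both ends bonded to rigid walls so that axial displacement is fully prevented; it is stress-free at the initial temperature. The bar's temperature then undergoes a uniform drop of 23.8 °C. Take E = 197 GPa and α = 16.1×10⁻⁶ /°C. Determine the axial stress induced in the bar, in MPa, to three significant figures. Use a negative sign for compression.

75.5 MPa

Free thermal expansion αLΔT = 16.1e-6 · 9820 · -23.8 = -3.763 mm.
The walls impose strain ε = −(-3.763)/9820 = 3.8318e-04; σ = Eε = 197000 · 3.8318e-04 = 75.49 MPa.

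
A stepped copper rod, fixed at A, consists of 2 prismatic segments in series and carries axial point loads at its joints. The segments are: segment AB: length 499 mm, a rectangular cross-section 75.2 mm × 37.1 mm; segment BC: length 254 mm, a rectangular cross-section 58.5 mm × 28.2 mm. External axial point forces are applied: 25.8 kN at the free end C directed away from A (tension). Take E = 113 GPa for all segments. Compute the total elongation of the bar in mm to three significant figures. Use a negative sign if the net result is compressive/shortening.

0.0760 mm

Internal axial forces (sectioning from the free end, tension +): N_BC = 25.8 kN, N_AB = 25.8 kN.
A_AB = 2790 mm².
A_BC = 1650 mm².
δ_AB = 25800·499/(2790·113000) = 0.04084 mm
δ_BC = 25800·254/(1650·113000) = 0.03515 mm
δ = Σδ_i = 0.07599 mm.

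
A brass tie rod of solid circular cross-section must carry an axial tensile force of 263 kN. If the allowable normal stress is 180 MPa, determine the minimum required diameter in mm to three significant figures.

Required area A ≥ P/σ_allow = 263000/180 = 1461 mm².
For a solid circular section, d ≥ √(4A/π) = 43.13 mm.

43.1 mm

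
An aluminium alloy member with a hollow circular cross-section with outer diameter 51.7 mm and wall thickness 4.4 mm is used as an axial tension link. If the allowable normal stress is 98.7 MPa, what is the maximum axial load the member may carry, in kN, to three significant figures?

A = 653.8 mm².
P_max = σ_allow · A = 98.7 · 653.8 = 64530 N = 64.53 kN.

64.5 kN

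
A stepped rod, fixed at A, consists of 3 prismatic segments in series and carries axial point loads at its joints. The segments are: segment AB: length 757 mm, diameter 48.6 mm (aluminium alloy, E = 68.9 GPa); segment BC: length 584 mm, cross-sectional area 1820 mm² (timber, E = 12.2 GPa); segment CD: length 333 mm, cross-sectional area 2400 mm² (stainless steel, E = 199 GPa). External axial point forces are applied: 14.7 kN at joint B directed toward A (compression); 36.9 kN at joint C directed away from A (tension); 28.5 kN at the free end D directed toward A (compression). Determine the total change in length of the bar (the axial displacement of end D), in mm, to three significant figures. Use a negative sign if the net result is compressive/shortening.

0.164 mm

Internal axial forces (sectioning from the free end, tension +): N_CD = -28.5 kN, N_BC = 8.4 kN, N_AB = -6.3 kN.
A_AB = 1855 mm².
δ_AB = -6300·757/(1855·68900) = -0.03731 mm
δ_BC = 8400·584/(1820·12200) = 0.2209 mm
δ_CD = -28500·333/(2400·199000) = -0.01987 mm
δ = Σδ_i = 0.1637 mm.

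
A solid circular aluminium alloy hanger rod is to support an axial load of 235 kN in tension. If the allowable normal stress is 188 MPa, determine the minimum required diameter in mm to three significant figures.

Required area A ≥ P/σ_allow = 235000/188 = 1250 mm².
For a solid circular section, d ≥ √(4A/π) = 39.89 mm.

39.9 mm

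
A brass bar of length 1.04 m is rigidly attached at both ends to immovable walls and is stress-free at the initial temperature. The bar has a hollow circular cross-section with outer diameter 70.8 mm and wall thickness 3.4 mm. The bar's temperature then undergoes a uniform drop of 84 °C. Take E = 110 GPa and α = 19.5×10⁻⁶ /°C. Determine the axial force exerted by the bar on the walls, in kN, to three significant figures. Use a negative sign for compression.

130 kN

Free thermal expansion αLΔT = 19.5e-6 · 1040 · -84 = -1.704 mm.
The walls impose strain ε = −(-1.704)/1040 = 1.6380e-03; σ = Eε = 110000 · 1.6380e-03 = 180.2 MPa.
Wall reaction R = σ·A = 180.2·719.9 = 129700 N = 129.7 kN.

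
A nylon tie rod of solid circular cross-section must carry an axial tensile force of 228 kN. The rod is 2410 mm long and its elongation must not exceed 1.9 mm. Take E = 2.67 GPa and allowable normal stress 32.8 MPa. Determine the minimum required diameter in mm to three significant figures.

371 mm

Required area A ≥ P/σ_allow = 228000/32.8 = 6951 mm².
For a solid circular section, d ≥ √(4A/π) = 94.08 mm.
Elongation limit: A ≥ PL/(Eδ_allow) = 228000·2410/(2670·1.9) = 108300 mm² ⇒ d ≥ 371.4 mm.
The elongation limit governs.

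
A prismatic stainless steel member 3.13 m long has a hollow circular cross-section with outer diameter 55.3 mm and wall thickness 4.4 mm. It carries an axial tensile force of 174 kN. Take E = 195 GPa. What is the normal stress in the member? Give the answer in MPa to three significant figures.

A = 703.6 mm².
σ = N/A = 174000/703.6 = 247.3 MPa.

247 MPa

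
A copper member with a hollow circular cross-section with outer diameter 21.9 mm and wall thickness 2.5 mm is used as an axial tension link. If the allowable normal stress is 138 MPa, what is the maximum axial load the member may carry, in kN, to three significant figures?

A = 152.4 mm².
P_max = σ_allow · A = 138 · 152.4 = 21030 N = 21.03 kN.

21.0 kN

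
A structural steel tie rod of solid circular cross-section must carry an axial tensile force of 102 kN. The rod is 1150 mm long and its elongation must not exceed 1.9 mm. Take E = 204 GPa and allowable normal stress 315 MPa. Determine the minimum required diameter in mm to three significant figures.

Required area A ≥ P/σ_allow = 102000/315 = 323.8 mm².
For a solid circular section, d ≥ √(4A/π) = 20.3 mm.
Elongation limit: A ≥ PL/(Eδ_allow) = 102000·1150/(204000·1.9) = 302.6 mm² ⇒ d ≥ 19.63 mm.
The stress limit governs.

20.3 mm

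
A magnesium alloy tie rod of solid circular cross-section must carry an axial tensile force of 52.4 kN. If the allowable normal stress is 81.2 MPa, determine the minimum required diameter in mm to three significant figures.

28.7 mm

Required area A ≥ P/σ_allow = 52400/81.2 = 645.3 mm².
For a solid circular section, d ≥ √(4A/π) = 28.66 mm.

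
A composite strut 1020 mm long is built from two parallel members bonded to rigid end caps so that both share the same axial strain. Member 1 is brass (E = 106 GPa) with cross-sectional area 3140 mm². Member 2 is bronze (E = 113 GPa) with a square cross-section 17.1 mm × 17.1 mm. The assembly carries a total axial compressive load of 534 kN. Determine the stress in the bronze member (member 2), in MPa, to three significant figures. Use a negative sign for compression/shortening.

-165 MPa

A_2 = 292.4 mm².
Equal strain + equilibrium ⇒ each member carries load in proportion to AE: A₁E₁ = 332800000 N, A₂E₂ = 33040000 N, ΣAE = 365900000 N.
σ₂ = P·E₂/ΣAE = -534000·113000/365900000 = -164.9 MPa.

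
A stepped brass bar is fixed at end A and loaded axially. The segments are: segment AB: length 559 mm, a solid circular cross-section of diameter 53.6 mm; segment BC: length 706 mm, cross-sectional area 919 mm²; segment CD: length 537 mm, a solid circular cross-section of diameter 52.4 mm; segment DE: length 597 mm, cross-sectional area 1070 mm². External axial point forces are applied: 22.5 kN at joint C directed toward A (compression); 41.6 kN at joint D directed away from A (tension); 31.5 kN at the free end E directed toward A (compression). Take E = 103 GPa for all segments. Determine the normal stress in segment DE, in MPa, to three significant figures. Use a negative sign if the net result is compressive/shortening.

Internal axial forces (sectioning from the free end, tension +): N_DE = -31.5 kN, N_CD = 10.1 kN, N_BC = -12.4 kN, N_AB = -12.4 kN.
σ_DE = N_DE/A_DE = -31500/1070 = -29.44 MPa.

-29.4 MPa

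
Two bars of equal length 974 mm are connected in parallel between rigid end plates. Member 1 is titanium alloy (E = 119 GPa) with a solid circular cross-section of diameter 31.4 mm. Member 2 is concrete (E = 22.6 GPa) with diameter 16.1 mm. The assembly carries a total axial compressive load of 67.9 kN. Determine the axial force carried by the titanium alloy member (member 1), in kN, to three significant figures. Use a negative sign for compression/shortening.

A_1 = 774.4 mm².
A_2 = 203.6 mm².
Equal strain + equilibrium ⇒ each member carries load in proportion to AE: A₁E₁ = 92150000 N, A₂E₂ = 4601000 N, ΣAE = 96750000 N.
F₁ = P·A₁E₁/ΣAE = -67900·92150000/96750000 = -64670 N.

-64.7 kN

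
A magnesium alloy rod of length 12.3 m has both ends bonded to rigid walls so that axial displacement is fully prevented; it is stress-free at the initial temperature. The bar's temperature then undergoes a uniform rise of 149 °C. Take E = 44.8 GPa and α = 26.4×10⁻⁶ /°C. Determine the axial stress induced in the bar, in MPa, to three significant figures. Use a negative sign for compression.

-176 MPa

Free thermal expansion αLΔT = 26.4e-6 · 12300 · 149 = 48.38 mm.
The walls impose strain ε = −(48.38)/12300 = -3.9336e-03; σ = Eε = 44800 · -3.9336e-03 = -176.2 MPa.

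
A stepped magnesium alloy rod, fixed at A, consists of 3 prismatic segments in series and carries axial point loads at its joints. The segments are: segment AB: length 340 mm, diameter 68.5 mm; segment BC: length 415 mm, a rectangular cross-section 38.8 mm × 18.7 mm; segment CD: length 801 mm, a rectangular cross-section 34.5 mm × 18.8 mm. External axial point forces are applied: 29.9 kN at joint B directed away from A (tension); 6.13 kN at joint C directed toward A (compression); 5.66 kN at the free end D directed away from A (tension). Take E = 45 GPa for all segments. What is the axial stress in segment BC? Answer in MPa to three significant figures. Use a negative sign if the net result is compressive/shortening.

Internal axial forces (sectioning from the free end, tension +): N_CD = 5.66 kN, N_BC = -0.47 kN, N_AB = 29.43 kN.
A_BC = 725.6 mm².
σ_BC = N_BC/A_BC = -470/725.6 = -0.6478 MPa.

-0.648 MPa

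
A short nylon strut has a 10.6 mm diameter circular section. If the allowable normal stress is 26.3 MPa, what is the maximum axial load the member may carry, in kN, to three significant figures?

A = 88.25 mm².
P_max = σ_allow · A = 26.3 · 88.25 = 2321 N = 2.321 kN.

2.32 kN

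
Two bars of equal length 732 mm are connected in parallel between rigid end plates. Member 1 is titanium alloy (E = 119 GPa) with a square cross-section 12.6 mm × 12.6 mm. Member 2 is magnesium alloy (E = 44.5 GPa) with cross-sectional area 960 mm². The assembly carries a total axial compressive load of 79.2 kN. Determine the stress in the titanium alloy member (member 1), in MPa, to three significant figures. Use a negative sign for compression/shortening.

A_1 = 158.8 mm².
Equal strain + equilibrium ⇒ each member carries load in proportion to AE: A₁E₁ = 18890000 N, A₂E₂ = 42720000 N, ΣAE = 61610000 N.
σ₁ = P·E₁/ΣAE = -79200·119000/61610000 = -153 MPa.

-153 MPa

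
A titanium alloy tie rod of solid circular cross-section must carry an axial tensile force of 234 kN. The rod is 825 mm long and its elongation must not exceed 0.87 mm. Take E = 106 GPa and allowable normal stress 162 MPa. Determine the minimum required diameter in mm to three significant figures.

Required area A ≥ P/σ_allow = 234000/162 = 1444 mm².
For a solid circular section, d ≥ √(4A/π) = 42.89 mm.
Elongation limit: A ≥ PL/(Eδ_allow) = 234000·825/(106000·0.87) = 2093 mm² ⇒ d ≥ 51.63 mm.
The elongation limit governs.

51.6 mm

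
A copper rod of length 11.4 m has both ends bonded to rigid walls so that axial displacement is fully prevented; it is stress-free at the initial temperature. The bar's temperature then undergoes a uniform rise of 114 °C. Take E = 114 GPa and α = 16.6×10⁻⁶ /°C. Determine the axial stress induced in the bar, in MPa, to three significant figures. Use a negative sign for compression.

-216 MPa

Free thermal expansion αLΔT = 16.6e-6 · 11400 · 114 = 21.57 mm.
The walls impose strain ε = −(21.57)/11400 = -1.8924e-03; σ = Eε = 114000 · -1.8924e-03 = -215.7 MPa.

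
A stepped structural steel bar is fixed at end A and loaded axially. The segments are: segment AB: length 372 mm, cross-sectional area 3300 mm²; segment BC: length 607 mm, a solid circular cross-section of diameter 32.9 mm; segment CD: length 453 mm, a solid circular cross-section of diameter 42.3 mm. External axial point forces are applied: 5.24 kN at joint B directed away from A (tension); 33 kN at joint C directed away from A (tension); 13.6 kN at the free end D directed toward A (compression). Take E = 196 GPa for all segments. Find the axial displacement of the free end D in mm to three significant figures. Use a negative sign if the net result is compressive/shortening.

0.0625 mm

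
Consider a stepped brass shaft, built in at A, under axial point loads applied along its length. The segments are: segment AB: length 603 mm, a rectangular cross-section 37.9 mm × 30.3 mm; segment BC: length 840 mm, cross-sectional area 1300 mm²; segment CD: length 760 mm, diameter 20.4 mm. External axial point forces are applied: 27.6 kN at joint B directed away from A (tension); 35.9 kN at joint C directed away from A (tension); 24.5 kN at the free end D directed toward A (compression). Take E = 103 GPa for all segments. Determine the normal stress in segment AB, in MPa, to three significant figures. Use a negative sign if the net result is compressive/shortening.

Internal axial forces (sectioning from the free end, tension +): N_CD = -24.5 kN, N_BC = 11.4 kN, N_AB = 39 kN.
A_AB = 1148 mm².
σ_AB = N_AB/A_AB = 39000/1148 = 33.96 MPa.

34.0 MPa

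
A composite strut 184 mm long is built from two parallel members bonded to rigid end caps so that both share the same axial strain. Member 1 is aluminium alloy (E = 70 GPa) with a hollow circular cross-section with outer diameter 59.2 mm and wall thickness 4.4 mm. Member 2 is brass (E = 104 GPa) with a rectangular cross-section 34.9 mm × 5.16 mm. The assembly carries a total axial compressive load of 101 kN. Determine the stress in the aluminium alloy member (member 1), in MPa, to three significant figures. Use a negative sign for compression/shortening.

A_1 = 757.5 mm².
A_2 = 180.1 mm².
Equal strain + equilibrium ⇒ each member carries load in proportion to AE: A₁E₁ = 53030000 N, A₂E₂ = 18730000 N, ΣAE = 71750000 N.
σ₁ = P·E₁/ΣAE = -101000·70000/71750000 = -98.53 MPa.

-98.5 MPa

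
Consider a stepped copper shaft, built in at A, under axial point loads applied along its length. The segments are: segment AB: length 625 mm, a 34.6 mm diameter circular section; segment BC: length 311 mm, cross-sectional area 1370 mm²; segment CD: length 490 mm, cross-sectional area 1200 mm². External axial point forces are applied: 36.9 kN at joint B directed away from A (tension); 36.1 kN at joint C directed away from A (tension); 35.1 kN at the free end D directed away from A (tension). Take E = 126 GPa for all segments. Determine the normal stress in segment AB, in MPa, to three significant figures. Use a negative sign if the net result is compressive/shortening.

Internal axial forces (sectioning from the free end, tension +): N_CD = 35.1 kN, N_BC = 71.2 kN, N_AB = 108.1 kN.
A_AB = 940.2 mm².
σ_AB = N_AB/A_AB = 108100/940.2 = 115 MPa.

115 MPa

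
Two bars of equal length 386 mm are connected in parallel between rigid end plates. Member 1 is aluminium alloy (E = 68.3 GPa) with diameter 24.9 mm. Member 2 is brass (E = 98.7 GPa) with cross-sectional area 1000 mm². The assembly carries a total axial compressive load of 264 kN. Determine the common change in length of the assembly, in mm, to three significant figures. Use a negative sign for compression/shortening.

A_1 = 487 mm².
Equal strain + equilibrium ⇒ each member carries load in proportion to AE: A₁E₁ = 33260000 N, A₂E₂ = 98700000 N, ΣAE = 132000000 N.
δ = PL/ΣAE = -264000·386/132000000 = -0.7722 mm.

-0.772 mm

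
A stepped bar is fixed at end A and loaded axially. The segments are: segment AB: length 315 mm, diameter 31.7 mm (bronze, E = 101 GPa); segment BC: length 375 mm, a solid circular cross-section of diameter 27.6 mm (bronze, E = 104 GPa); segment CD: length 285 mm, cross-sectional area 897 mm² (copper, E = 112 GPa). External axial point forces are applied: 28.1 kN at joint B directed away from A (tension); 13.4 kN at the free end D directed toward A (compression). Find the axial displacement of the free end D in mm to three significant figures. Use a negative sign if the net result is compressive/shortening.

Internal axial forces (sectioning from the free end, tension +): N_CD = -13.4 kN, N_BC = -13.4 kN, N_AB = 14.7 kN.
A_AB = 789.2 mm².
A_BC = 598.3 mm².
δ_AB = 14700·315/(789.2·101000) = 0.05809 mm
δ_BC = -13400·375/(598.3·104000) = -0.08076 mm
δ_CD = -13400·285/(897·112000) = -0.03801 mm
δ = Σδ_i = -0.06068 mm.

-0.0607 mm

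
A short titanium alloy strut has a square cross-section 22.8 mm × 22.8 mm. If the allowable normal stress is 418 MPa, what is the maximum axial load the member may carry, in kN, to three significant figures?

A = 519.8 mm².
P_max = σ_allow · A = 418 · 519.8 = 217300 N = 217.3 kN.

217 kN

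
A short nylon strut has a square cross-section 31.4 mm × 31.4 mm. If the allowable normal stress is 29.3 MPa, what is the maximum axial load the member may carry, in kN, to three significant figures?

28.9 kN

A = 986 mm².
P_max = σ_allow · A = 29.3 · 986 = 28890 N = 28.89 kN.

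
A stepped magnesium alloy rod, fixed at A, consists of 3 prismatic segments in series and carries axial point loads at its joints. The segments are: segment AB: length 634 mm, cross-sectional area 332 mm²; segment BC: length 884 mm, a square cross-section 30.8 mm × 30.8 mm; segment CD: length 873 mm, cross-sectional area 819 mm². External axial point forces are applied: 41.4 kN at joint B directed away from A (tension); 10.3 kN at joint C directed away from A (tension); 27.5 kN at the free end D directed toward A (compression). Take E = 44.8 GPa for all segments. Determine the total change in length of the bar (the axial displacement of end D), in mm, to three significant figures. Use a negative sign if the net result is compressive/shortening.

0.0195 mm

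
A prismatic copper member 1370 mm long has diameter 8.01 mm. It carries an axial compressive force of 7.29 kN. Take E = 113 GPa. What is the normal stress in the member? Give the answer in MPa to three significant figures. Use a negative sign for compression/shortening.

A = 50.39 mm².
σ = N/A = -7290/50.39 = -144.7 MPa.

-145 MPa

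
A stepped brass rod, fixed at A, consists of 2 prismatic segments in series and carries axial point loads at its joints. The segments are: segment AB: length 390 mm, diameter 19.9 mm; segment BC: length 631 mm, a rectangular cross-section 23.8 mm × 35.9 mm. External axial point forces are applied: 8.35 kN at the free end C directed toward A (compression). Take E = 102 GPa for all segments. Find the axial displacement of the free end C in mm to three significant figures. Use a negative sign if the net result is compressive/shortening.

-0.163 mm

Internal axial forces (sectioning from the free end, tension +): N_BC = -8.35 kN, N_AB = -8.35 kN.
A_AB = 311 mm².
A_BC = 854.4 mm².
δ_AB = -8350·390/(311·102000) = -0.1026 mm
δ_BC = -8350·631/(854.4·102000) = -0.06046 mm
δ = Σδ_i = -0.1631 mm.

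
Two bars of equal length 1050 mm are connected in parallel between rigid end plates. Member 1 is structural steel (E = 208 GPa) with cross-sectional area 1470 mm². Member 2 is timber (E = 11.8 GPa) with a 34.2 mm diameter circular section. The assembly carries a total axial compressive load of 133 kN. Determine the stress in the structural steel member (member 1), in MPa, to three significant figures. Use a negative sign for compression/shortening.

A_2 = 918.6 mm².
Equal strain + equilibrium ⇒ each member carries load in proportion to AE: A₁E₁ = 305800000 N, A₂E₂ = 10840000 N, ΣAE = 316600000 N.
σ₁ = P·E₁/ΣAE = -133000·208000/316600000 = -87.38 MPa.

-87.4 MPa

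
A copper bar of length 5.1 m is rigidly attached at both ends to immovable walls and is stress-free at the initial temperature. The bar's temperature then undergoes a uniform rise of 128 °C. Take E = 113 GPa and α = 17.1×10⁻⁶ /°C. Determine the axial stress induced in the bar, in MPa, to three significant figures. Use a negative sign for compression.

-247 MPa

Free thermal expansion αLΔT = 17.1e-6 · 5100 · 128 = 11.16 mm.
The walls impose strain ε = −(11.16)/5100 = -2.1888e-03; σ = Eε = 113000 · -2.1888e-03 = -247.3 MPa.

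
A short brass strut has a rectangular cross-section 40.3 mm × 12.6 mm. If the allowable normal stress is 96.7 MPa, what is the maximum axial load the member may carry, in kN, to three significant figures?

49.1 kN

A = 507.8 mm².
P_max = σ_allow · A = 96.7 · 507.8 = 49100 N = 49.1 kN.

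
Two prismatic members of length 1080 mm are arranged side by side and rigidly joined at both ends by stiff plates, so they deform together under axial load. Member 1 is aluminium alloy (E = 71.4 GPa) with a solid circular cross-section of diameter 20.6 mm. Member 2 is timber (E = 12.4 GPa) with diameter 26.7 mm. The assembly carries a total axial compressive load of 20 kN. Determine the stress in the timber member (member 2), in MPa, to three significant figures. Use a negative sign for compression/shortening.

A_1 = 333.3 mm².
A_2 = 559.9 mm².
Equal strain + equilibrium ⇒ each member carries load in proportion to AE: A₁E₁ = 23800000 N, A₂E₂ = 6943000 N, ΣAE = 30740000 N.
σ₂ = P·E₂/ΣAE = -20000·12400/30740000 = -8.068 MPa.

-8.07 MPa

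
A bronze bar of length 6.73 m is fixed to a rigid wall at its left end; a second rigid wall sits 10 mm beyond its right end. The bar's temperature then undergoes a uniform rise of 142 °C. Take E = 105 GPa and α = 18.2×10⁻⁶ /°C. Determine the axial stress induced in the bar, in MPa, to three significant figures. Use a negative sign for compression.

-115 MPa

Free thermal expansion αLΔT = 18.2e-6 · 6730 · 142 = 17.39 mm.
The walls engage after the gap closes; constrained expansion = 17.39 − 10 = 7.393 mm.
The walls impose strain ε = −(7.393)/6730 = -1.0985e-03; σ = Eε = 105000 · -1.0985e-03 = -115.3 MPa.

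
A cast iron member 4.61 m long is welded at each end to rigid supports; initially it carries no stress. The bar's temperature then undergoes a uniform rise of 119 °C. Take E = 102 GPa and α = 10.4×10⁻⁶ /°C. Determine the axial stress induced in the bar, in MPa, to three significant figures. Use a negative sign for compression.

Free thermal expansion αLΔT = 10.4e-6 · 4610 · 119 = 5.705 mm.
The walls impose strain ε = −(5.705)/4610 = -1.2376e-03; σ = Eε = 102000 · -1.2376e-03 = -126.2 MPa.

-126 MPa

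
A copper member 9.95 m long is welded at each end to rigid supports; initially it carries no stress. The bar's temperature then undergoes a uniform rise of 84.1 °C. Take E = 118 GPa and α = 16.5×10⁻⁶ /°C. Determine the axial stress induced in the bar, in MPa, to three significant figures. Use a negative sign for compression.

Free thermal expansion αLΔT = 16.5e-6 · 9950 · 84.1 = 13.81 mm.
The walls impose strain ε = −(13.81)/9950 = -1.3876e-03; σ = Eε = 118000 · -1.3876e-03 = -163.7 MPa.

-164 MPa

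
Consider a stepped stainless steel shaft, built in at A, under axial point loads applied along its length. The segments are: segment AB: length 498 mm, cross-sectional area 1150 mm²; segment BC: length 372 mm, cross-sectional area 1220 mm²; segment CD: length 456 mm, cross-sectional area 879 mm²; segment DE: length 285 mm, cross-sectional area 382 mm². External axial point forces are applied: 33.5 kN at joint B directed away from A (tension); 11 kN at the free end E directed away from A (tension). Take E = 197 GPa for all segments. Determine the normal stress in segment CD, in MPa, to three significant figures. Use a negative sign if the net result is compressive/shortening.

Internal axial forces (sectioning from the free end, tension +): N_DE = 11 kN, N_CD = 11 kN, N_BC = 11 kN, N_AB = 44.5 kN.
σ_CD = N_CD/A_CD = 11000/879 = 12.51 MPa.

12.5 MPa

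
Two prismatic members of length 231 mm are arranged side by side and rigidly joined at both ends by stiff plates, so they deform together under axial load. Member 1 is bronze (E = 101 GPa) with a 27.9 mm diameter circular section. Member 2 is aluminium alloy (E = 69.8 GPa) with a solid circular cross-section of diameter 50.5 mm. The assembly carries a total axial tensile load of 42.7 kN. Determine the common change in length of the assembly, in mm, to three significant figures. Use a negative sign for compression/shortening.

A_1 = 611.4 mm².
A_2 = 2003 mm².
Equal strain + equilibrium ⇒ each member carries load in proportion to AE: A₁E₁ = 61750000 N, A₂E₂ = 139800000 N, ΣAE = 201600000 N.
δ = PL/ΣAE = 42700·231/201600000 = 0.04894 mm.

0.0489 mm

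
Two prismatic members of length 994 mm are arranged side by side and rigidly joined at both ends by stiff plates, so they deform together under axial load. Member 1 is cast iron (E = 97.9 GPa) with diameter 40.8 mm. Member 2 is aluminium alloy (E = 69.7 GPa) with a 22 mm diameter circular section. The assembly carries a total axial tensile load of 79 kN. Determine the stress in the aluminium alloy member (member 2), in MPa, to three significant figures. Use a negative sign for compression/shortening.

A_1 = 1307 mm².
A_2 = 380.1 mm².
Equal strain + equilibrium ⇒ each member carries load in proportion to AE: A₁E₁ = 128000000 N, A₂E₂ = 26500000 N, ΣAE = 154500000 N.
σ₂ = P·E₂/ΣAE = 79000·69700/154500000 = 35.64 MPa.

35.6 MPa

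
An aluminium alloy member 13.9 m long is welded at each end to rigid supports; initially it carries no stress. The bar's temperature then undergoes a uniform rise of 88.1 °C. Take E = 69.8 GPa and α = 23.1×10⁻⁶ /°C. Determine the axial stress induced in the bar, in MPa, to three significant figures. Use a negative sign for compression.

Free thermal expansion αLΔT = 23.1e-6 · 13900 · 88.1 = 28.29 mm.
The walls impose strain ε = −(28.29)/13900 = -2.0351e-03; σ = Eε = 69800 · -2.0351e-03 = -142.1 MPa.

-142 MPa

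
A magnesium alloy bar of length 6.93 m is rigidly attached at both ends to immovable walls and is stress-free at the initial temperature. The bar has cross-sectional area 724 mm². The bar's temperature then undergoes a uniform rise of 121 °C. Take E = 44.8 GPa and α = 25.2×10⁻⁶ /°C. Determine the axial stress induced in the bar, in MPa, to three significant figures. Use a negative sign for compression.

-137 MPa

Free thermal expansion αLΔT = 25.2e-6 · 6930 · 121 = 21.13 mm.
The walls impose strain ε = −(21.13)/6930 = -3.0492e-03; σ = Eε = 44800 · -3.0492e-03 = -136.6 MPa.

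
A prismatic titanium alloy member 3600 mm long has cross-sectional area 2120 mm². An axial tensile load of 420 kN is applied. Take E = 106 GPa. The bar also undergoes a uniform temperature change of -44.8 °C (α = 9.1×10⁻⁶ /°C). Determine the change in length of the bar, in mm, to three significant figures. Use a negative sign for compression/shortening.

δ_mech = NL/(AE) = 420000·3600/(2120·106000) = 6.728 mm.
δ_thermal = αLΔT = 9.1e-6·3600·-44.8 = -1.468 mm.
δ = δ_mech + δ_thermal = 5.261 mm.

5.26 mm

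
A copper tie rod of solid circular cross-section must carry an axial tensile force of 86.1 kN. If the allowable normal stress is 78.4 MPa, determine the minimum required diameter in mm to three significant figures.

37.4 mm

Required area A ≥ P/σ_allow = 86100/78.4 = 1098 mm².
For a solid circular section, d ≥ √(4A/π) = 37.39 mm.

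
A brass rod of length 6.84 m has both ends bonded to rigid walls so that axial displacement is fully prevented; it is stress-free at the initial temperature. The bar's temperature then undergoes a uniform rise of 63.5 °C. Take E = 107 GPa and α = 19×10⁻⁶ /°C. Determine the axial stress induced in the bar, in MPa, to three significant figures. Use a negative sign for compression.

Free thermal expansion αLΔT = 19e-6 · 6840 · 63.5 = 8.252 mm.
The walls impose strain ε = −(8.252)/6840 = -1.2065e-03; σ = Eε = 107000 · -1.2065e-03 = -129.1 MPa.

-129 MPa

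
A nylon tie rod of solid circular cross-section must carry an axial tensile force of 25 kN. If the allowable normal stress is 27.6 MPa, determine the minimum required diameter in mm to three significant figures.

Required area A ≥ P/σ_allow = 25000/27.6 = 905.8 mm².
For a solid circular section, d ≥ √(4A/π) = 33.96 mm.

34.0 mm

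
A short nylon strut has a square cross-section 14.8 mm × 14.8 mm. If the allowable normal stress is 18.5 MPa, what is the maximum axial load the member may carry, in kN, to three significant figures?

A = 219 mm².
P_max = σ_allow · A = 18.5 · 219 = 4052 N = 4.052 kN.

4.05 kN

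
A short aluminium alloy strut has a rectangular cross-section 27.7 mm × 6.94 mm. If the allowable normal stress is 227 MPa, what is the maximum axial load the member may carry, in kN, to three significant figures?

A = 192.2 mm².
P_max = σ_allow · A = 227 · 192.2 = 43640 N = 43.64 kN.

43.6 kN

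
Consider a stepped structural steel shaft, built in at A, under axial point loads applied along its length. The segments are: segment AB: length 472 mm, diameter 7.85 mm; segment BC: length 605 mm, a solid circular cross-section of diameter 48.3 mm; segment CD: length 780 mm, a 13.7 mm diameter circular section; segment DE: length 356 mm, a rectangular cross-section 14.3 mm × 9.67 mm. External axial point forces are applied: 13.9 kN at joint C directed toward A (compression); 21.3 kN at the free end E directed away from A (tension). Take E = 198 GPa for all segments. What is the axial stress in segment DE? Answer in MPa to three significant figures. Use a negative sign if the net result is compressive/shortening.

Internal axial forces (sectioning from the free end, tension +): N_DE = 21.3 kN, N_CD = 21.3 kN, N_BC = 7.4 kN, N_AB = 7.4 kN.
A_DE = 138.3 mm².
σ_DE = N_DE/A_DE = 21300/138.3 = 154 MPa.

154 MPa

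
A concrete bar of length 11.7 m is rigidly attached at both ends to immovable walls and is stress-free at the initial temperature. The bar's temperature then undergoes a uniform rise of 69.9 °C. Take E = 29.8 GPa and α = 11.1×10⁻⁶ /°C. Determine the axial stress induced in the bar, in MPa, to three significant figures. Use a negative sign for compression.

Free thermal expansion αLΔT = 11.1e-6 · 11700 · 69.9 = 9.078 mm.
The walls impose strain ε = −(9.078)/11700 = -7.7589e-04; σ = Eε = 29800 · -7.7589e-04 = -23.12 MPa.

-23.1 MPa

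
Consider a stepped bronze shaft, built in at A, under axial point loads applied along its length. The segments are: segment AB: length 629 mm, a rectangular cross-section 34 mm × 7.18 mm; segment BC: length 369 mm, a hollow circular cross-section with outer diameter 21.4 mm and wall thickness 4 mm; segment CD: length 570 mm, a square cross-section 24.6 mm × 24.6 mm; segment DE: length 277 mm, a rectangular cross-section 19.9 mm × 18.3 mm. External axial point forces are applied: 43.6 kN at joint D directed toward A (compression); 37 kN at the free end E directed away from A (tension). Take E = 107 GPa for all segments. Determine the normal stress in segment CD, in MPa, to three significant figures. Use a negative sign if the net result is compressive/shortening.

-10.9 MPa

Internal axial forces (sectioning from the free end, tension +): N_DE = 37 kN, N_CD = -6.6 kN, N_BC = -6.6 kN, N_AB = -6.6 kN.
A_CD = 605.2 mm².
σ_CD = N_CD/A_CD = -6600/605.2 = -10.91 MPa.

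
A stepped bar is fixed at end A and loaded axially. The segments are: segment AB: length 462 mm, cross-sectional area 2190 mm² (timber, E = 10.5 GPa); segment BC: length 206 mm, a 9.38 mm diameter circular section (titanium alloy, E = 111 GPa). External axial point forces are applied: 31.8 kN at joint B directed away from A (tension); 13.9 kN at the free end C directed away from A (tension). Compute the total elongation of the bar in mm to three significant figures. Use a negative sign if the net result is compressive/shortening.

1.29 mm

Internal axial forces (sectioning from the free end, tension +): N_BC = 13.9 kN, N_AB = 45.7 kN.
A_BC = 69.1 mm².
δ_AB = 45700·462/(2190·10500) = 0.9182 mm
δ_BC = 13900·206/(69.1·111000) = 0.3733 mm
δ = Σδ_i = 1.291 mm.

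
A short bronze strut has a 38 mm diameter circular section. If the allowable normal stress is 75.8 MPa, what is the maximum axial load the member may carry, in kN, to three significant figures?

86.0 kN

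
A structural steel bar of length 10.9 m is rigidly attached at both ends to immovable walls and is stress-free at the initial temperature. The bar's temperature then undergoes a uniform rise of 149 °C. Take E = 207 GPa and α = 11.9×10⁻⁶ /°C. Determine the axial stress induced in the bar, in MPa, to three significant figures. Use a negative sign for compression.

-367 MPa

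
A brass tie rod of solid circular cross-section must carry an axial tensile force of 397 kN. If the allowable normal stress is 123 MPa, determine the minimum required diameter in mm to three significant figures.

64.1 mm

Required area A ≥ P/σ_allow = 397000/123 = 3228 mm².
For a solid circular section, d ≥ √(4A/π) = 64.11 mm.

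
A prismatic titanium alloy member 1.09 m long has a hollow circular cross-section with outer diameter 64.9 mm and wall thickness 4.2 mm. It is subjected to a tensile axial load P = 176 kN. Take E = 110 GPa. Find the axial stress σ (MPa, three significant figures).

A = 800.9 mm².
σ = N/A = 176000/800.9 = 219.7 MPa.

220 MPa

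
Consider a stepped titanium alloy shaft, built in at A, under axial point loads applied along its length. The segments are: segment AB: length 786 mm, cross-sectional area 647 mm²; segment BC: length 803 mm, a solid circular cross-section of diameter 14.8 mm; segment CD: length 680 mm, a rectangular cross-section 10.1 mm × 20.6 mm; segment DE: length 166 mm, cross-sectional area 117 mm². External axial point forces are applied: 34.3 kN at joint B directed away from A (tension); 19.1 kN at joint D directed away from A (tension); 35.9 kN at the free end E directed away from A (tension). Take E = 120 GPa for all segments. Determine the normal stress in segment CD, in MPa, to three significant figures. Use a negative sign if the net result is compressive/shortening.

Internal axial forces (sectioning from the free end, tension +): N_DE = 35.9 kN, N_CD = 55 kN, N_BC = 55 kN, N_AB = 89.3 kN.
A_CD = 208.1 mm².
σ_CD = N_CD/A_CD = 55000/208.1 = 264.3 MPa.

264 MPa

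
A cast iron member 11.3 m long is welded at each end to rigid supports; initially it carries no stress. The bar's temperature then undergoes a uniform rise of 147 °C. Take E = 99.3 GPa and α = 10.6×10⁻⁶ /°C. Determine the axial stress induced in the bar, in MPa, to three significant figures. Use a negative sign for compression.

-155 MPa

Free thermal expansion αLΔT = 10.6e-6 · 11300 · 147 = 17.61 mm.
The walls impose strain ε = −(17.61)/11300 = -1.5582e-03; σ = Eε = 99300 · -1.5582e-03 = -154.7 MPa.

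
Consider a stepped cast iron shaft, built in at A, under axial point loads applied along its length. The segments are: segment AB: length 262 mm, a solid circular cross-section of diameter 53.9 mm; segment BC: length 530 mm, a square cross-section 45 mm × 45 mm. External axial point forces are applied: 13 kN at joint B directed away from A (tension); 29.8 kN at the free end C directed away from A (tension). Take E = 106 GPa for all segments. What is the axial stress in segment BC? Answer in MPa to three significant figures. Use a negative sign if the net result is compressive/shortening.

14.7 MPa

Internal axial forces (sectioning from the free end, tension +): N_BC = 29.8 kN, N_AB = 42.8 kN.
A_BC = 2025 mm².
σ_BC = N_BC/A_BC = 29800/2025 = 14.72 MPa.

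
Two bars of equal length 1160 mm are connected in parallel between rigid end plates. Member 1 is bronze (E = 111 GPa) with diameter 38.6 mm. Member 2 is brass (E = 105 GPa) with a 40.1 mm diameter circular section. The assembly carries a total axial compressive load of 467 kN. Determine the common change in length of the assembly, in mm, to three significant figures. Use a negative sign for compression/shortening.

-2.06 mm

A_1 = 1170 mm².
A_2 = 1263 mm².
Equal strain + equilibrium ⇒ each member carries load in proportion to AE: A₁E₁ = 129900000 N, A₂E₂ = 132600000 N, ΣAE = 262500000 N.
δ = PL/ΣAE = -467000·1160/262500000 = -2.064 mm.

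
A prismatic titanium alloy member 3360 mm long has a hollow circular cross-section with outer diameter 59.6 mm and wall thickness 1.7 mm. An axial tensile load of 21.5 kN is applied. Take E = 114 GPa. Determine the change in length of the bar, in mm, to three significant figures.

A = 309.2 mm².
δ_mech = NL/(AE) = 21500·3360/(309.2·114000) = 2.049 mm.

2.05 mm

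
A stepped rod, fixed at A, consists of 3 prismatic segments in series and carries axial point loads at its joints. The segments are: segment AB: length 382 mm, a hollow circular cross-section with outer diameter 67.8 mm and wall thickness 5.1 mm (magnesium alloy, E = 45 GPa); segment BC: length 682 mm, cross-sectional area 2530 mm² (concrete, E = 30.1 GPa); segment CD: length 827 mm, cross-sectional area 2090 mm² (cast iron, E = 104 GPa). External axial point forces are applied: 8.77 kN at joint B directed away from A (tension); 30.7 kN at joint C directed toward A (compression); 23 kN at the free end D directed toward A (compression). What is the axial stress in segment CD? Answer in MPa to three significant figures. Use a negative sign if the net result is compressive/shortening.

-11.0 MPa

Internal axial forces (sectioning from the free end, tension +): N_CD = -23 kN, N_BC = -53.7 kN, N_AB = -44.93 kN.
σ_CD = N_CD/A_CD = -23000/2090 = -11 MPa.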